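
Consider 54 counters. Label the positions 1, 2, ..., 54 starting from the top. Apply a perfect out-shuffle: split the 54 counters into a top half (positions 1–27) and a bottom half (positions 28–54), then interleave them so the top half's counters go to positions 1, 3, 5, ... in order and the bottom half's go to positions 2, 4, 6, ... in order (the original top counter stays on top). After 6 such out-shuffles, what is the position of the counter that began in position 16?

7

Track the counter's position through each out-shuffle:
16 → 31 → 8 → 15 → 29 → 4 → 7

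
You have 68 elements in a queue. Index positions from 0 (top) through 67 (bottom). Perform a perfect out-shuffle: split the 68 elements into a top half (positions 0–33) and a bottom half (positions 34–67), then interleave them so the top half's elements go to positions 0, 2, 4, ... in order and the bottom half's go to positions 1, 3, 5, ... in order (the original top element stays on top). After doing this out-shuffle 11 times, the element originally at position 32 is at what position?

10

Track the element's position through each out-shuffle:
32 → 64 → 61 → 55 → 43 → 19 → 38 → 9 → 18 → 36 → 5 → 10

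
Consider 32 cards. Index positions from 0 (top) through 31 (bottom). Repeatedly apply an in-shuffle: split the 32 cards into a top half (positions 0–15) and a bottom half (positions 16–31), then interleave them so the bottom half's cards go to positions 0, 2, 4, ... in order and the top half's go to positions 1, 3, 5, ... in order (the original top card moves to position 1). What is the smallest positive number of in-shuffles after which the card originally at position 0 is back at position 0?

10

Follow position 0 under repeated in-shuffles:
0 → 1 → 3 → 7 → 15 → 31 → 30 → 28 → 24 → 16 → 0
It first returns after 10 in-shuffles.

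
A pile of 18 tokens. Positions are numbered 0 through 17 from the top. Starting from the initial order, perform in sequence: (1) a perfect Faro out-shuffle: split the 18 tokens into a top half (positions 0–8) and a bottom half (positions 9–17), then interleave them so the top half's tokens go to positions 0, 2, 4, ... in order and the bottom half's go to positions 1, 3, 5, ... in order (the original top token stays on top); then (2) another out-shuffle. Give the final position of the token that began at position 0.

0

Track the token from position 0 forward through each operation:
  after op 1 (out-shuffle): 0 → 0
  after op 2 (out-shuffle): 0 → 0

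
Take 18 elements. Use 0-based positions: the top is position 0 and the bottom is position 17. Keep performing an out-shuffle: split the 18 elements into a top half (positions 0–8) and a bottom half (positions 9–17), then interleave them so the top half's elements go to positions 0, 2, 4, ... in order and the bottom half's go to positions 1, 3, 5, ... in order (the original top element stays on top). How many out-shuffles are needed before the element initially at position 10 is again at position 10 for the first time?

8

Follow position 10 under repeated out-shuffles:
10 → 3 → 6 → 12 → 7 → 14 → 11 → 5 → 10
It first returns after 8 out-shuffles.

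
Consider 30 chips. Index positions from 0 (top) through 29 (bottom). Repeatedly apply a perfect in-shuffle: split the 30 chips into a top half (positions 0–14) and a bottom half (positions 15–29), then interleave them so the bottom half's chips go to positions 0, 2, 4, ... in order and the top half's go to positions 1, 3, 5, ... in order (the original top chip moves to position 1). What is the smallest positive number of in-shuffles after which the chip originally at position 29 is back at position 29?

5

Follow position 29 under repeated in-shuffles:
29 → 28 → 26 → 22 → 14 → 29
It first returns after 5 in-shuffles.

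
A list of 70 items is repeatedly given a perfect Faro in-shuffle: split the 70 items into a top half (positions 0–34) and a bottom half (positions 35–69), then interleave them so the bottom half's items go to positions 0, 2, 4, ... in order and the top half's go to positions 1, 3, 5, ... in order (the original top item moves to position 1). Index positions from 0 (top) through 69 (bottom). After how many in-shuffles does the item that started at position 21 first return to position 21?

Follow position 21 under repeated in-shuffles:
21 → 43 → 16 → 33 → 67 → 64 → 58 → 46 → ... → 21 (length 35)
It first returns after 35 in-shuffles.

35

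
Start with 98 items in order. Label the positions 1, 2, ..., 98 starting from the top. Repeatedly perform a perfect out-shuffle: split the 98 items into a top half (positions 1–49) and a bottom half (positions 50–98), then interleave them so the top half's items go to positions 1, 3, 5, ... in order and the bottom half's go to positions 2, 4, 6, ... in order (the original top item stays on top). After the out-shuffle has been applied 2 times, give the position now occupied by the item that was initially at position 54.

Track the item's position through each out-shuffle:
54 → 10 → 19

19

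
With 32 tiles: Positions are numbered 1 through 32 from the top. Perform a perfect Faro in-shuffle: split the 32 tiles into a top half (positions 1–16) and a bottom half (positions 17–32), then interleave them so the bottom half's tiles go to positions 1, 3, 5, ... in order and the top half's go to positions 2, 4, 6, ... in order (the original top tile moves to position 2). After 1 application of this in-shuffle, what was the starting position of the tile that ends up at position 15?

Work backwards from position 15, undoing one in-shuffle at a time:
15 ← 24
So the tile now at position 15 started at position 24.

24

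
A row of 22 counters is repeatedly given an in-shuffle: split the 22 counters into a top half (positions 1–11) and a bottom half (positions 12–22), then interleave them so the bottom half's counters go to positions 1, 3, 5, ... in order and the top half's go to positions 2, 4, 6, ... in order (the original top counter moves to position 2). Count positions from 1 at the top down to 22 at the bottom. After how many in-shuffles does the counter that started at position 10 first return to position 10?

11

Follow position 10 under repeated in-shuffles:
10 → 20 → 17 → 11 → 22 → 21 → 19 → 15 → 7 → 14 → 5 → 10
It first returns after 11 in-shuffles.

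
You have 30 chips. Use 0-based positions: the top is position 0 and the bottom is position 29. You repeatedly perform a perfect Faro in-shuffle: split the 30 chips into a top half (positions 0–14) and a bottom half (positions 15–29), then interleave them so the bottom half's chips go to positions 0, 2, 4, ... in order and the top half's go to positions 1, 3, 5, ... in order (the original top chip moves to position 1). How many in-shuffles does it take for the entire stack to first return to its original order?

5

The in-shuffle permutes the 30 positions with cycle lengths [5, 5, 5, 5, 5, 5].
Every chip is home exactly when every cycle has completed a whole number of laps, i.e. after lcm(5) = 5 in-shuffles.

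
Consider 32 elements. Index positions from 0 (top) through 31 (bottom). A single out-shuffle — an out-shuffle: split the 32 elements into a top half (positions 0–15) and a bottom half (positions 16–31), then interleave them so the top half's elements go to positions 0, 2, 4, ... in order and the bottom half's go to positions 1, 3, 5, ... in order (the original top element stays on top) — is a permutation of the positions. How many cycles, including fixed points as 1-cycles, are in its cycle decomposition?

8

Trace each unvisited position around until it returns:
(0) (1 2 4 8 16) (3 6 12 24 17) (5 10 20 9 18) (7 14 28 25 19) (11 22 13 26 21) (15 30 29 27 23) (31)
8 cycles in total.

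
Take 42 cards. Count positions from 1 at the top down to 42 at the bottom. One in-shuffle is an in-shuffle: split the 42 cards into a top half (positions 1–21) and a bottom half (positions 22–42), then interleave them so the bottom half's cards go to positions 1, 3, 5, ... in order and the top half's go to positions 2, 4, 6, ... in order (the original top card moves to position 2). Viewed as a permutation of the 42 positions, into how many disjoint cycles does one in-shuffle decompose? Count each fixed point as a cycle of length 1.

Trace each unvisited position around until it returns:
(1 2 4 8 16 32 ... len 14) (3 6 12 24 5 10 ... len 14) (7 14 28 13 26 9 ... len 14)
3 cycles in total.

3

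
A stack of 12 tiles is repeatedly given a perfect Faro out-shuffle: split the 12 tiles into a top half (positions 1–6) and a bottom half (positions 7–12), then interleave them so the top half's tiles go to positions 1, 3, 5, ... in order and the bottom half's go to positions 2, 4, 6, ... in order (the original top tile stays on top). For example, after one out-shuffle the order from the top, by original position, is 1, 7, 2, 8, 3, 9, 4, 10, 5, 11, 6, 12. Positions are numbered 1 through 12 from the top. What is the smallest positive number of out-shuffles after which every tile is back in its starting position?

10

The out-shuffle permutes the 12 positions with cycle lengths [1, 1, 10].
Every tile is home exactly when every cycle has completed a whole number of laps, i.e. after lcm(1, 10) = 10 out-shuffles.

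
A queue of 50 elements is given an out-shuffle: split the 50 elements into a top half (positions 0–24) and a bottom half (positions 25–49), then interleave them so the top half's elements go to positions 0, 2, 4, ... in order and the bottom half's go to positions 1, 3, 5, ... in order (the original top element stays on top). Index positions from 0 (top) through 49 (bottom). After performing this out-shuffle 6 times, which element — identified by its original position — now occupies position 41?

6

Work backwards from position 41, undoing one out-shuffle at a time:
41 ← 45 ← 47 ← 48 ← 24 ← 12 ← 6
So the element now at position 41 started at position 6.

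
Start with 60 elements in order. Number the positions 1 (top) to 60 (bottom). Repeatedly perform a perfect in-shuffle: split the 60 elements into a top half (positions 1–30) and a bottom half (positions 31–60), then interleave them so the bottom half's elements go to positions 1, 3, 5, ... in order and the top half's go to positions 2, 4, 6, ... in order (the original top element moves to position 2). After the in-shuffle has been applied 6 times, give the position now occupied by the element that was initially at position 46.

Track the element's position through each in-shuffle:
46 → 31 → 1 → 2 → 4 → 8 → 16

16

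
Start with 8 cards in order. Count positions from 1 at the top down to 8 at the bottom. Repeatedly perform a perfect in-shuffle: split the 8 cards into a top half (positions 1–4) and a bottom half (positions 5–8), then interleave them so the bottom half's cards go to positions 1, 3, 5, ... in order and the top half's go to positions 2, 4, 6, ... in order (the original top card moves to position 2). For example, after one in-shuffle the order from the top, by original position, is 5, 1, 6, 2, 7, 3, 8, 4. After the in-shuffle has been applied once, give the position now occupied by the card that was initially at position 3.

6

Track the card's position through each in-shuffle:
3 → 6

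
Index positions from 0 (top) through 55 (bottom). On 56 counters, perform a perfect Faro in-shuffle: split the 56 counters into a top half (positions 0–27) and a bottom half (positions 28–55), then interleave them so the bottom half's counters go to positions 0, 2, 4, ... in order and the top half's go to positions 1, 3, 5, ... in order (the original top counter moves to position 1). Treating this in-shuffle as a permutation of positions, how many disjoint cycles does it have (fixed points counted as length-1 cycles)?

4

Trace each unvisited position around until it returns:
(0 1 3 7 15 31 ... len 18) (2 5 11 23 47 38 ... len 18) (4 9 19 39 22 45 ... len 18) (18 37)
4 cycles in total.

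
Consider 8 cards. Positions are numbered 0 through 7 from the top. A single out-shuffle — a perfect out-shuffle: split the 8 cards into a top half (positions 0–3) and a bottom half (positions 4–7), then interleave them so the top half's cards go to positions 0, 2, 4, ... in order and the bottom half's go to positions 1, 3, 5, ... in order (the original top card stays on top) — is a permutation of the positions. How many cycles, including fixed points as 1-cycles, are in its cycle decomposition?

Trace each unvisited position around until it returns:
(0) (1 2 4) (3 6 5) (7)
4 cycles in total.

4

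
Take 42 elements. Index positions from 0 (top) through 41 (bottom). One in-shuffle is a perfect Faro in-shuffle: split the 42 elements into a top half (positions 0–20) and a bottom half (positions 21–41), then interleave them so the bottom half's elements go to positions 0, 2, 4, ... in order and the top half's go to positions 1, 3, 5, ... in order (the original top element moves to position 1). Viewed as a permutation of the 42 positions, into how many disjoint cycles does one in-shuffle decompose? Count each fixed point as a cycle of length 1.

Trace each unvisited position around until it returns:
(0 1 3 7 15 31 ... len 14) (2 5 11 23 4 9 ... len 14) (6 13 27 12 25 8 ... len 14)
3 cycles in total.

3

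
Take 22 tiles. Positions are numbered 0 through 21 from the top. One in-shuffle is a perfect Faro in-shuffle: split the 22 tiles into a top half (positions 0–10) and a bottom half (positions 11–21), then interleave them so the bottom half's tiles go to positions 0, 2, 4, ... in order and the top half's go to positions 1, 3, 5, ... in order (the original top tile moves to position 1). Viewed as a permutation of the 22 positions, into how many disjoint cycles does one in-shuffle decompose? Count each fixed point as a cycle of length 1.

2

Trace each unvisited position around until it returns:
(0 1 3 7 15 8 ... len 11) (4 9 19 16 10 21 ... len 11)
2 cycles in total.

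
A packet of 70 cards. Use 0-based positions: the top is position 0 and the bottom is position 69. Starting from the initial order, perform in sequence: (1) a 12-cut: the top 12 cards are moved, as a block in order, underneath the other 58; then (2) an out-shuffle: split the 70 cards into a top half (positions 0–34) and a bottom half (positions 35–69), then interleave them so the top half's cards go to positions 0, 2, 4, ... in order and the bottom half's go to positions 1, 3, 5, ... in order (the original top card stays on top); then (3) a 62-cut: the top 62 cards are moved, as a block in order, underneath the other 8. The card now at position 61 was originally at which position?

3

Undo the operations in reverse order, starting from position 61:
  undo op 3 (cut 62): 61 ← 53
  undo op 2 (out-shuffle, from bottom half): 53 ← 61
  undo op 1 (cut 12): 61 ← 3
So the card at position 61 came from original position 3.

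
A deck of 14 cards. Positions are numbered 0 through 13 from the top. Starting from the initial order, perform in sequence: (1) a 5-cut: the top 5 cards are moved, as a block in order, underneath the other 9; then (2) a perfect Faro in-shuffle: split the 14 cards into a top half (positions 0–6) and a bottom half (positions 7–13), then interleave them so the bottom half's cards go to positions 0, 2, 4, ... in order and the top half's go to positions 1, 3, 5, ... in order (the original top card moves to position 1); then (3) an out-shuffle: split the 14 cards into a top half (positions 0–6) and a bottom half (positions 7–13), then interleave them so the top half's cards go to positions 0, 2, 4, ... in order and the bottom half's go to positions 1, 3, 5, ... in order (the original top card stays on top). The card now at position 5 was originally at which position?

Undo the operations in reverse order, starting from position 5:
  undo op 3 (out-shuffle, from bottom half): 5 ← 9
  undo op 2 (in-shuffle, from top half): 9 ← 4
  undo op 1 (cut 5): 4 ← 9
So the card at position 5 came from original position 9.

9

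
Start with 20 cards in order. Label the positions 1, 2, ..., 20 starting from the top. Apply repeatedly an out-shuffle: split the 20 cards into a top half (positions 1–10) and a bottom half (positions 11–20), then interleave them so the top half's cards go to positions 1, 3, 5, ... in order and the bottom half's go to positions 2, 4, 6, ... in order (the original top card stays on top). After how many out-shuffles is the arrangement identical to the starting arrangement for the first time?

18

The out-shuffle permutes the 20 positions with cycle lengths [1, 1, 18].
Every card is home exactly when every cycle has completed a whole number of laps, i.e. after lcm(1, 18) = 18 out-shuffles.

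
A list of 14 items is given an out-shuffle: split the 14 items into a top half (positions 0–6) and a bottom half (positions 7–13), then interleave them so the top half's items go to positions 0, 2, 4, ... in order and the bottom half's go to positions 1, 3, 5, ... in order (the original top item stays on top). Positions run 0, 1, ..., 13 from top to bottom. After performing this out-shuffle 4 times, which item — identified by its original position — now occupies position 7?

Work backwards from position 7, undoing one out-shuffle at a time:
7 ← 10 ← 5 ← 9 ← 11
So the item now at position 7 started at position 11.

11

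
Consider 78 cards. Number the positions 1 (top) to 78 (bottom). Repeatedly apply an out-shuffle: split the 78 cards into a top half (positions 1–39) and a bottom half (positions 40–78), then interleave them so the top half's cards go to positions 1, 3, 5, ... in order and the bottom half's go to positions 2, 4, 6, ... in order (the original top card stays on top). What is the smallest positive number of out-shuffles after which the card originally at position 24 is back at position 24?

30

Follow position 24 under repeated out-shuffles:
24 → 47 → 16 → 31 → 61 → 44 → 10 → 19 → ... → 24 (length 30)
It first returns after 30 out-shuffles.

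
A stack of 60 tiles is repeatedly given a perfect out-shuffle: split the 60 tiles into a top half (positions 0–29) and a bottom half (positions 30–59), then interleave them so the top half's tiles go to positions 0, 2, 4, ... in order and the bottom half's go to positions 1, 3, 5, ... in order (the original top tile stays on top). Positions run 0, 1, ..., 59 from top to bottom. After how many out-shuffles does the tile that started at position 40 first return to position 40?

Follow position 40 under repeated out-shuffles:
40 → 21 → 42 → 25 → 50 → 41 → 23 → 46 → ... → 40 (length 58)
It first returns after 58 out-shuffles.

58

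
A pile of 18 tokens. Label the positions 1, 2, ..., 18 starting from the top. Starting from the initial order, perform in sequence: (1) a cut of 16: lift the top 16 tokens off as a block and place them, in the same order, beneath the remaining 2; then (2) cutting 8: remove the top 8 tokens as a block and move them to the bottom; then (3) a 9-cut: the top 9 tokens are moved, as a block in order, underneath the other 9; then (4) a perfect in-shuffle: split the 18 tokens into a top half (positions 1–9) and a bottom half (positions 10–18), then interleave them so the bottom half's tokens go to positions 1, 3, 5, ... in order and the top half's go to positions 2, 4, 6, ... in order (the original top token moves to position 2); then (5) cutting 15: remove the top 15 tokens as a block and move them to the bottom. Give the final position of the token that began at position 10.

Track the token from position 10 forward through each operation:
  after op 1 (cut 16): 10 → 12
  after op 2 (cut 8): 12 → 4
  after op 3 (cut 9): 4 → 13
  after op 4 (in-shuffle): 13 → 7
  after op 5 (cut 15): 7 → 10

10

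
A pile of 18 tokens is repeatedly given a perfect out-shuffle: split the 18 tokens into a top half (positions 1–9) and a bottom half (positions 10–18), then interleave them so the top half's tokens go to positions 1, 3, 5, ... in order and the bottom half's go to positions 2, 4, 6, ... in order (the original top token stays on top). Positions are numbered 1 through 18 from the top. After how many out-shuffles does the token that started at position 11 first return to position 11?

Follow position 11 under repeated out-shuffles:
11 → 4 → 7 → 13 → 8 → 15 → 12 → 6 → 11
It first returns after 8 out-shuffles.

8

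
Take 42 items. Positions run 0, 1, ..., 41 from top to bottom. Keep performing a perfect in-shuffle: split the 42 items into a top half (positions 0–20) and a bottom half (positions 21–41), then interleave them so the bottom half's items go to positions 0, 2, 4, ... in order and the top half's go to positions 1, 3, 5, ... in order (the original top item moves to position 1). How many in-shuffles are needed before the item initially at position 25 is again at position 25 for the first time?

Follow position 25 under repeated in-shuffles:
25 → 8 → 17 → 35 → 28 → 14 → 29 → 16 → 33 → 24 → 6 → 13 → 27 → 12 → 25
It first returns after 14 in-shuffles.

14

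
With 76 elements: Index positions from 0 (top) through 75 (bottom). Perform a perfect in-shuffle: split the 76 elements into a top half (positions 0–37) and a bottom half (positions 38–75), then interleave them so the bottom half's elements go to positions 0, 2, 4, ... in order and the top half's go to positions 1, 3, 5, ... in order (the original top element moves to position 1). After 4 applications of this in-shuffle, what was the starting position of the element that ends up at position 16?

Work backwards from position 16, undoing one in-shuffle at a time:
16 ← 46 ← 61 ← 30 ← 53
So the element now at position 16 started at position 53.

53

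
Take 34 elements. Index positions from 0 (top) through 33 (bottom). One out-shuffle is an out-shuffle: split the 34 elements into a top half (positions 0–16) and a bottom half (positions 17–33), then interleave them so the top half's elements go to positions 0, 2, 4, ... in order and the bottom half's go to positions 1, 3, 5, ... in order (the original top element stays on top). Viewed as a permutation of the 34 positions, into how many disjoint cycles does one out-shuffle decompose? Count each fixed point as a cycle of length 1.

6

Trace each unvisited position around until it returns:
(0) (1 2 4 8 16 32 31 29 25 17) (3 6 12 24 15 30 27 21 9 18) (5 10 20 7 14 28 23 13 26 19) (11 22) (33)
6 cycles in total.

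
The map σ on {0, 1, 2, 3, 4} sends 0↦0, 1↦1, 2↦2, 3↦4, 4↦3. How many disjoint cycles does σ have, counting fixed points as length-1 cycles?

Cycle decomposition: (0) (1) (2) (3 4).
4 cycles.

4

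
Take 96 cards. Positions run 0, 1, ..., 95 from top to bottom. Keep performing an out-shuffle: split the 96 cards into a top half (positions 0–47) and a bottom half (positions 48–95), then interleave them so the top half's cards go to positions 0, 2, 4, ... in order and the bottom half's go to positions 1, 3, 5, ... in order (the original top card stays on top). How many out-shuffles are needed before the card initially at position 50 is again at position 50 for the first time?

Follow position 50 under repeated out-shuffles:
50 → 5 → 10 → 20 → 40 → 80 → 65 → 35 → 70 → 45 → 90 → 85 → 75 → 55 → 15 → 30 → 60 → 25 → 50
It first returns after 18 out-shuffles.

18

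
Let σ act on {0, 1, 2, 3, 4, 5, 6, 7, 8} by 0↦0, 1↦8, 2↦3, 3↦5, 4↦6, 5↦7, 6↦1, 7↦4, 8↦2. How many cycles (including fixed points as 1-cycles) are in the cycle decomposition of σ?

Cycle decomposition: (0) (1 8 2 3 5 7 4 6).
2 cycles.

2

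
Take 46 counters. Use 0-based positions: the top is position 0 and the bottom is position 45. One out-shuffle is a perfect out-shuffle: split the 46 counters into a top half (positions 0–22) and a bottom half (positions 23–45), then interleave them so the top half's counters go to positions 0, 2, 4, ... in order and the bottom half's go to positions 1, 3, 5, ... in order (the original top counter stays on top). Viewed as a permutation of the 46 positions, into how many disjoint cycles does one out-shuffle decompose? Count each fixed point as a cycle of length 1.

Trace each unvisited position around until it returns:
(0) (1 2 4 8 16 32 ... len 12) (3 6 12 24) (5 10 20 40 35 25) (7 14 28 11 22 44 ... len 12) (9 18 36 27) (15 30) (21 42 39 33) ... plus 1 more
9 cycles in total.

9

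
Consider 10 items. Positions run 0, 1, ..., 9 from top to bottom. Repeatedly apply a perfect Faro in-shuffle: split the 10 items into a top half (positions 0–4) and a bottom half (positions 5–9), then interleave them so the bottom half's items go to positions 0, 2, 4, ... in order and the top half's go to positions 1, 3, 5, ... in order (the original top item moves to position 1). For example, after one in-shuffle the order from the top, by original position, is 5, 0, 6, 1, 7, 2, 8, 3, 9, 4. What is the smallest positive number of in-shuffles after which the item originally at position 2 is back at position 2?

10

Follow position 2 under repeated in-shuffles:
2 → 5 → 0 → 1 → 3 → 7 → 4 → 9 → 8 → 6 → 2
It first returns after 10 in-shuffles.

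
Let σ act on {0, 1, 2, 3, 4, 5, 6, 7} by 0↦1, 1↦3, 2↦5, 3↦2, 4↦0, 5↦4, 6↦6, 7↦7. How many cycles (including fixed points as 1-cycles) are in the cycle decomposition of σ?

Cycle decomposition: (0 1 3 2 5 4) (6) (7).
3 cycles.

3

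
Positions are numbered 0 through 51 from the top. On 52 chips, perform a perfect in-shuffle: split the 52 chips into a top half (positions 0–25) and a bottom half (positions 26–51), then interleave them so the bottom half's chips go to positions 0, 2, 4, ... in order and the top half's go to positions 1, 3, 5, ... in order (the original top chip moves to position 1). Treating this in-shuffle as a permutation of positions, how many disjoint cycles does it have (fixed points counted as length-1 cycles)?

1

Trace each unvisited position around until it returns:
(0 1 3 7 15 31 ... len 52)
1 cycle in total.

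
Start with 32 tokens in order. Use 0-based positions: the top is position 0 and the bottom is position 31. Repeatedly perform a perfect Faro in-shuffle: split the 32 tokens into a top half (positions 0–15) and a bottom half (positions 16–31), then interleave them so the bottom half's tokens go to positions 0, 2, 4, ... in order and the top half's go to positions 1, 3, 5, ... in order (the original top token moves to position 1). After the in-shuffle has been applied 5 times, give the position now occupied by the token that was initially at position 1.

Track the token's position through each in-shuffle:
1 → 3 → 7 → 15 → 31 → 30

30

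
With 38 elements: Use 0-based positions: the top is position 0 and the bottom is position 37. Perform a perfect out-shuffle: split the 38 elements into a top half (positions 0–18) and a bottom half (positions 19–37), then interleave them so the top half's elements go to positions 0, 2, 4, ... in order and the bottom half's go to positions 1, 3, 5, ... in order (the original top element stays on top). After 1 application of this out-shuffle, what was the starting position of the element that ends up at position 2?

1

Work backwards from position 2, undoing one out-shuffle at a time:
2 ← 1
So the element now at position 2 started at position 1.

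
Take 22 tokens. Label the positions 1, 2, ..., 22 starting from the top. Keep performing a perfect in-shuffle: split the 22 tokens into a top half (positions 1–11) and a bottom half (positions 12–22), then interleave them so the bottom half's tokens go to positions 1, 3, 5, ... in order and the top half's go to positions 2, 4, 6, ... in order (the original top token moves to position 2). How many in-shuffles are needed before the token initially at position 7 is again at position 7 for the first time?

11

Follow position 7 under repeated in-shuffles:
7 → 14 → 5 → 10 → 20 → 17 → 11 → 22 → 21 → 19 → 15 → 7
It first returns after 11 in-shuffles.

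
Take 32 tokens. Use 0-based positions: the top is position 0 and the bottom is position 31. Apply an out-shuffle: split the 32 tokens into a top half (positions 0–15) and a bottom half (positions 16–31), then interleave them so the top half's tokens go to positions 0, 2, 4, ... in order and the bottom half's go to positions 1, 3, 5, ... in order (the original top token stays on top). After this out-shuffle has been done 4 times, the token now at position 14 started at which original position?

28

Work backwards from position 14, undoing one out-shuffle at a time:
14 ← 7 ← 19 ← 25 ← 28
So the token now at position 14 started at position 28.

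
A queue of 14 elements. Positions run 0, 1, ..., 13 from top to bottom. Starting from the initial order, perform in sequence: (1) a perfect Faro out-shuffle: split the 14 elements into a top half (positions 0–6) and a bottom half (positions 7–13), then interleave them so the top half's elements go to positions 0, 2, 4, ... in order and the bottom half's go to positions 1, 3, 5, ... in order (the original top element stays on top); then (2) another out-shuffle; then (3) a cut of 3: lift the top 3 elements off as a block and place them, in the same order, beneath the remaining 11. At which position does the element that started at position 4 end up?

0

Track the element from position 4 forward through each operation:
  after op 1 (out-shuffle): 4 → 8
  after op 2 (out-shuffle): 8 → 3
  after op 3 (cut 3): 3 → 0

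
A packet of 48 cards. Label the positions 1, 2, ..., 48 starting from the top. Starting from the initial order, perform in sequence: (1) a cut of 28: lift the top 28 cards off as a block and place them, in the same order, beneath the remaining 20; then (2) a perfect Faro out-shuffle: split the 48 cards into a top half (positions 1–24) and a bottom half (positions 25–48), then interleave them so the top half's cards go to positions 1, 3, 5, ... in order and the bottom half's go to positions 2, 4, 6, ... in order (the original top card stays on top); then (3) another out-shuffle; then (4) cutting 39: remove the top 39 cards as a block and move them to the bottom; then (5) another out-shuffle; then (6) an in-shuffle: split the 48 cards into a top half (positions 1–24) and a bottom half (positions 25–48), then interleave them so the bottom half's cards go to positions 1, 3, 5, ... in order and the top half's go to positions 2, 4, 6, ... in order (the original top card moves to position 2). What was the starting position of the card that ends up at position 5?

Undo the operations in reverse order, starting from position 5:
  undo op 6 (in-shuffle, from bottom half): 5 ← 27
  undo op 5 (out-shuffle, from top half): 27 ← 14
  undo op 4 (cut 39): 14 ← 5
  undo op 3 (out-shuffle, from top half): 5 ← 3
  undo op 2 (out-shuffle, from top half): 3 ← 2
  undo op 1 (cut 28): 2 ← 30
So the card at position 5 came from original position 30.

30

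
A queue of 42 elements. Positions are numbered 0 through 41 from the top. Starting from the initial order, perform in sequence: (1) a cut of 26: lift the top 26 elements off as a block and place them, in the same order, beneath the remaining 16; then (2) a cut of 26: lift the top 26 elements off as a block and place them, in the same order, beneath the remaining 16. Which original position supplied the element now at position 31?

41

Undo the operations in reverse order, starting from position 31:
  undo op 2 (cut 26): 31 ← 15
  undo op 1 (cut 26): 15 ← 41
So the element at position 31 came from original position 41.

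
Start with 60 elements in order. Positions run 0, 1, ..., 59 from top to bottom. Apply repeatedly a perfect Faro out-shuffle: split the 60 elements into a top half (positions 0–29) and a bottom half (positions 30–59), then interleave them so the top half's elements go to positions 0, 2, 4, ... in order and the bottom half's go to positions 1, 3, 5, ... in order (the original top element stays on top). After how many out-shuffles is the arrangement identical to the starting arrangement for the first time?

The out-shuffle permutes the 60 positions with cycle lengths [1, 1, 58].
Every element is home exactly when every cycle has completed a whole number of laps, i.e. after lcm(1, 58) = 58 out-shuffles.

58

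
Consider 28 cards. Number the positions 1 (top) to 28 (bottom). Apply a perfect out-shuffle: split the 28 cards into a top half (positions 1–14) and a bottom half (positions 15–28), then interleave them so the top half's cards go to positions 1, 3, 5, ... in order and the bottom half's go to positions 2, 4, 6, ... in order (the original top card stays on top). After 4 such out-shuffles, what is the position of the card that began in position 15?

9

Track the card's position through each out-shuffle:
15 → 2 → 3 → 5 → 9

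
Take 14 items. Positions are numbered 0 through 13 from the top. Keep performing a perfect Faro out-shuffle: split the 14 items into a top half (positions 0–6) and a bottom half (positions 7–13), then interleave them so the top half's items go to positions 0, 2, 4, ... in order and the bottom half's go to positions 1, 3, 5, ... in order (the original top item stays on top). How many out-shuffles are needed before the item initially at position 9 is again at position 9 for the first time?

Follow position 9 under repeated out-shuffles:
9 → 5 → 10 → 7 → 1 → 2 → 4 → 8 → 3 → 6 → 12 → 11 → 9
It first returns after 12 out-shuffles.

12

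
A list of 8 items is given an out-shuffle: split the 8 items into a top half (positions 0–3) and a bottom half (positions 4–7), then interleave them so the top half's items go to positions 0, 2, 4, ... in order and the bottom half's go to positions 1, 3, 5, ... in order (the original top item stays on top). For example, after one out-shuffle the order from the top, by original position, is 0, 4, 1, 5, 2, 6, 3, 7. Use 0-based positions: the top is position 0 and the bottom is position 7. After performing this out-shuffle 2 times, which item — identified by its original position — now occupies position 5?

3

Work backwards from position 5, undoing one out-shuffle at a time:
5 ← 6 ← 3
So the item now at position 5 started at position 3.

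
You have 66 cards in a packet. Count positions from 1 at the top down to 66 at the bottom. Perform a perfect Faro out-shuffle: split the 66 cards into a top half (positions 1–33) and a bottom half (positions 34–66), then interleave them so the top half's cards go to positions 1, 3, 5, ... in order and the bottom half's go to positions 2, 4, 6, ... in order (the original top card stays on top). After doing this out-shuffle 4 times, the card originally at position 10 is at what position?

Track the card's position through each out-shuffle:
10 → 19 → 37 → 8 → 15

15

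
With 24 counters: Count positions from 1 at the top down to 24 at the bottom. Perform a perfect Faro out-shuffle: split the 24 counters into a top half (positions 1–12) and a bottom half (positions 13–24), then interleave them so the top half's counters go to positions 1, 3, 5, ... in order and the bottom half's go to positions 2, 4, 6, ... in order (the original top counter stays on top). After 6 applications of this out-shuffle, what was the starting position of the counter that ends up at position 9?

Work backwards from position 9, undoing one out-shuffle at a time:
9 ← 5 ← 3 ← 2 ← 13 ← 7 ← 4
So the counter now at position 9 started at position 4.

4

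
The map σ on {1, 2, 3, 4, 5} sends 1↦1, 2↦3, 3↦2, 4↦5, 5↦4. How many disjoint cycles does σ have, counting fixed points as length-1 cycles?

Cycle decomposition: (1) (2 3) (4 5).
3 cycles.

3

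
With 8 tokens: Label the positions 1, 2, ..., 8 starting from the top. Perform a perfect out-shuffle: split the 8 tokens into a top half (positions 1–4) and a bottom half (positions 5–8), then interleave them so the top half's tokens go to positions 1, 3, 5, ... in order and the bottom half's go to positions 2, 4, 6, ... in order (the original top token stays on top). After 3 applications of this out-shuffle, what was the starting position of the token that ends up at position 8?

Work backwards from position 8, undoing one out-shuffle at a time:
8 ← 8 ← 8 ← 8
So the token now at position 8 started at position 8.

8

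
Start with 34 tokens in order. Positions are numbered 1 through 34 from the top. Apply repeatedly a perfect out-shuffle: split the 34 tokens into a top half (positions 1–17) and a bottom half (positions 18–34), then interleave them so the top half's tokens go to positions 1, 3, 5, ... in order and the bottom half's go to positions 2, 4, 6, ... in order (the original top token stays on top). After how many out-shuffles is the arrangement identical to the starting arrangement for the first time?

The out-shuffle permutes the 34 positions with cycle lengths [1, 1, 2, 10, 10, 10].
Every token is home exactly when every cycle has completed a whole number of laps, i.e. after lcm(1, 2, 10) = 10 out-shuffles.

10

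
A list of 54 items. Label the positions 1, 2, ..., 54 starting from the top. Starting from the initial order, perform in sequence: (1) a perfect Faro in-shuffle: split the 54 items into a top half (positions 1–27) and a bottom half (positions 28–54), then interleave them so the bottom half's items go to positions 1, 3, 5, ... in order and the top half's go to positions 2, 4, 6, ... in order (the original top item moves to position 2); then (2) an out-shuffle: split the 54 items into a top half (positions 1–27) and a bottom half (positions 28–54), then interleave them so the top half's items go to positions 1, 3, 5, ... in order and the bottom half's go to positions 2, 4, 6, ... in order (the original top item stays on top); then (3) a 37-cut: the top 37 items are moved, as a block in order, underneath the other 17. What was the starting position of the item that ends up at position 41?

47

Undo the operations in reverse order, starting from position 41:
  undo op 3 (cut 37): 41 ← 24
  undo op 2 (out-shuffle, from bottom half): 24 ← 39
  undo op 1 (in-shuffle, from bottom half): 39 ← 47
So the item at position 41 came from original position 47.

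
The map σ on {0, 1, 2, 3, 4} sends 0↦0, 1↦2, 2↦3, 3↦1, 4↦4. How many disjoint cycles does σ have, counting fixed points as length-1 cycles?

3

Cycle decomposition: (0) (1 2 3) (4).
3 cycles.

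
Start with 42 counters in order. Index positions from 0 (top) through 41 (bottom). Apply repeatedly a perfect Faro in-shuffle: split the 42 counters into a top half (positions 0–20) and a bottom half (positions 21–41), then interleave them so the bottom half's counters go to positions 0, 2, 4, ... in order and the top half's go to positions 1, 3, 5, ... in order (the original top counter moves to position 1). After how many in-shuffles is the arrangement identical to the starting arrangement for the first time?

14

The in-shuffle permutes the 42 positions with cycle lengths [14, 14, 14].
Every counter is home exactly when every cycle has completed a whole number of laps, i.e. after lcm(14) = 14 in-shuffles.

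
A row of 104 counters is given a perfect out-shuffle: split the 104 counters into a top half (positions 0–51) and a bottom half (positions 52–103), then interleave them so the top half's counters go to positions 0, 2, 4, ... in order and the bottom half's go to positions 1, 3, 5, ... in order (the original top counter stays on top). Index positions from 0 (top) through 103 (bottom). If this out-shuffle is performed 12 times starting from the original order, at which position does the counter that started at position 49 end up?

Track the counter's position through each out-shuffle:
49 → 98 → 93 → 83 → 63 → 23 → 46 → 92 → 81 → 59 → 15 → 30 → 60

60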